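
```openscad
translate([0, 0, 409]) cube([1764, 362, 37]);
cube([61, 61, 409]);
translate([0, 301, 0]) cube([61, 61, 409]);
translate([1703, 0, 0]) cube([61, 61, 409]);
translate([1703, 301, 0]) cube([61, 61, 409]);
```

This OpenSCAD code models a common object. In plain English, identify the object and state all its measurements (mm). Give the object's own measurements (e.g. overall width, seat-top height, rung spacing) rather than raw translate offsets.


A bench: a 1764×362 mm seat slab, 37 mm thick, top at z = 446 mm, on four 61×61 mm square legs flush with the seat corners and standing on z = 0.


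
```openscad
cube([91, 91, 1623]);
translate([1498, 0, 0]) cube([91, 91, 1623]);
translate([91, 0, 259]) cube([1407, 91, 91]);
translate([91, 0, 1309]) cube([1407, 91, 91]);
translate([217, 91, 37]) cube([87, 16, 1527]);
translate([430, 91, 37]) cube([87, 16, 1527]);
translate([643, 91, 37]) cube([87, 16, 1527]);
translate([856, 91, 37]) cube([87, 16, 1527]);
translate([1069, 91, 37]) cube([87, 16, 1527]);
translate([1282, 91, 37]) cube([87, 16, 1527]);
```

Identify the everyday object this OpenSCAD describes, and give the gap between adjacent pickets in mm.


A fence section. The picket gap is 126 mm.

Two posts, two rails, 6 pickets — a fence section. Span 1407 mm holds 6 pickets of 87 mm with 7 equal gaps: ⌊(1407 − 6·87) / 7⌋ = 126 mm.


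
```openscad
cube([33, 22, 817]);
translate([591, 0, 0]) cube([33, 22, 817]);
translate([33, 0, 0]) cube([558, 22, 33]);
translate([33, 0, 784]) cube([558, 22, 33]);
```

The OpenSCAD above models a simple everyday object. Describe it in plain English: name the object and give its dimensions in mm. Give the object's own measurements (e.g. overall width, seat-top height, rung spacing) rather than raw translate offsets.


A rectangular picture frame lying in the x–z plane (depth along y). The opening is 558 mm wide (x) by 751 mm tall (z), surrounded by a border 33 mm wide on all four sides. The frame is 22 mm deep and is made of two full-height vertical stiles with two horizontal rails fitted between them.


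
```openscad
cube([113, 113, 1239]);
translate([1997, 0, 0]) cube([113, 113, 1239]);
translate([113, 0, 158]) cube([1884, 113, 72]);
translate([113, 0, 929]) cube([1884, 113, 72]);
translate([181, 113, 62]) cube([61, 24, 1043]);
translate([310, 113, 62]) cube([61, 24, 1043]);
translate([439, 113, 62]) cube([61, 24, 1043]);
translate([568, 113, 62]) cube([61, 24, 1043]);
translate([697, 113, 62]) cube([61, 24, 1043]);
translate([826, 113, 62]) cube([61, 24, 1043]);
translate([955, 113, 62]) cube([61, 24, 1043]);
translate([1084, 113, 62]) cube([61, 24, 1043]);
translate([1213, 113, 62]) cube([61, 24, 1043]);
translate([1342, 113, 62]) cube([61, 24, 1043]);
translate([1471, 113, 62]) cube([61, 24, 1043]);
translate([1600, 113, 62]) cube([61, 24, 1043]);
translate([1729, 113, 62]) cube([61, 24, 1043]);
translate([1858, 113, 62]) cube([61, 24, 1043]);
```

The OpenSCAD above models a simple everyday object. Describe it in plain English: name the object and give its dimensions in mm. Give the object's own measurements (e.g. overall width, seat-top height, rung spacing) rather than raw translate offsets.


A fence section. Two 113×113 mm posts, 1239 mm tall, stand on the floor with a clear span of 1884 mm between their inner faces. Two horizontal rails of 113×72 mm section span the gap between the posts with their undersides at z = 158 mm and z = 929 mm, flush with the posts' −y face. 14 pickets, each 61 mm wide, 24 mm thick and 1043 mm tall, are fixed to the +y face of the rails with their bottoms at z = 62 mm, spaced across the span with a 68 mm gap after the −x post and between neighbouring pickets, with 78 mm left before the +x post.


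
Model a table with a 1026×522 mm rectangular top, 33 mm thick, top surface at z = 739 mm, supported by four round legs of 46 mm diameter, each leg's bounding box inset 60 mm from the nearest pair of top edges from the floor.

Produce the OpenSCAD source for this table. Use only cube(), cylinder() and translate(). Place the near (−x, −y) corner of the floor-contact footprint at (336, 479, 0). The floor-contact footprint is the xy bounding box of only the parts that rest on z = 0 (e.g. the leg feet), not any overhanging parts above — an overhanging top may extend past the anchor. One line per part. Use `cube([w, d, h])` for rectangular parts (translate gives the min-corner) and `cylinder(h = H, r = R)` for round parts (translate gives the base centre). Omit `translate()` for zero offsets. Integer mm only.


translate([276, 419, 706]) cube([1026, 522, 33]);
translate([359, 502, 0]) cylinder(h = 706, r = 23);
translate([1219, 502, 0]) cylinder(h = 706, r = 23);
translate([359, 858, 0]) cylinder(h = 706, r = 23);
translate([1219, 858, 0]) cylinder(h = 706, r = 23);


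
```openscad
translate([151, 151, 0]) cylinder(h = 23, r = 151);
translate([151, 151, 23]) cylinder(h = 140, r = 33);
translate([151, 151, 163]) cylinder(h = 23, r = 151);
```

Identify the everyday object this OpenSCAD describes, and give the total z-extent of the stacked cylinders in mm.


A spool. The overall height is 186 mm.

Three coaxial cylinders, large–small–large — a spool. Two 23 mm flanges and a 140 mm core give 23 + 140 + 23 = 186 mm.


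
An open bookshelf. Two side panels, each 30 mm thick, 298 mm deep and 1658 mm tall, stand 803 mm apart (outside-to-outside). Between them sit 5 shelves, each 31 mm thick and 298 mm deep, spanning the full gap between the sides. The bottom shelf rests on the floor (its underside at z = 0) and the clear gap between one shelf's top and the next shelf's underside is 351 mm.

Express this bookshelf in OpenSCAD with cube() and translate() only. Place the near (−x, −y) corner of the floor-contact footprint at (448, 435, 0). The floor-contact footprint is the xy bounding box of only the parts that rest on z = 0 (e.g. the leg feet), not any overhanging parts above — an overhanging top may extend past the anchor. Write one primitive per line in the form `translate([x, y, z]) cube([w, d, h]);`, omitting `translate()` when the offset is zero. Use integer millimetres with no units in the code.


translate([448, 435, 0]) cube([30, 298, 1658]);
translate([1221, 435, 0]) cube([30, 298, 1658]);
translate([478, 435, 0]) cube([743, 298, 31]);
translate([478, 435, 382]) cube([743, 298, 31]);
translate([478, 435, 764]) cube([743, 298, 31]);
translate([478, 435, 1146]) cube([743, 298, 31]);
translate([478, 435, 1528]) cube([743, 298, 31]);


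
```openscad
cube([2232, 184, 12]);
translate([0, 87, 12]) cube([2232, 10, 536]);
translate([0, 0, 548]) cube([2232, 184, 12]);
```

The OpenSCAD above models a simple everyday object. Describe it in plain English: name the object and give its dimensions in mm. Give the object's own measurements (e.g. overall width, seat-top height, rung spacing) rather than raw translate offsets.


An I-beam lying along x, 2232 mm long. Overall section height 560 mm. Two flanges 184 mm wide (y) and 12 mm thick, one on the floor and one at the top; a web 10 mm thick runs between them, centred on the flange width.


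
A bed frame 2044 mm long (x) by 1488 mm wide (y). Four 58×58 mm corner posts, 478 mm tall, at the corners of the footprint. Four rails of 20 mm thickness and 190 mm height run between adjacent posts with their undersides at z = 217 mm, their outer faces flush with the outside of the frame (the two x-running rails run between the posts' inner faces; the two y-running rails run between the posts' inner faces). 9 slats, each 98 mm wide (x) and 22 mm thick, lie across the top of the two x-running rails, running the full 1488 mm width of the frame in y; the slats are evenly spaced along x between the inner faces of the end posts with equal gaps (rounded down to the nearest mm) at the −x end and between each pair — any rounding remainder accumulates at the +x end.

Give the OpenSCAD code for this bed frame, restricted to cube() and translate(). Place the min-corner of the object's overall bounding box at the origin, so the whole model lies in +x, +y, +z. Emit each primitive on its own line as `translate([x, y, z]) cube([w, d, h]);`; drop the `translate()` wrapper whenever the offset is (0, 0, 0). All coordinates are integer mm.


cube([58, 58, 478]);
translate([0, 1430, 0]) cube([58, 58, 478]);
translate([1986, 0, 0]) cube([58, 58, 478]);
translate([1986, 1430, 0]) cube([58, 58, 478]);
translate([58, 0, 217]) cube([1928, 20, 190]);
translate([58, 1468, 217]) cube([1928, 20, 190]);
translate([0, 58, 217]) cube([20, 1372, 190]);
translate([2024, 58, 217]) cube([20, 1372, 190]);
translate([162, 0, 407]) cube([98, 1488, 22]);
translate([364, 0, 407]) cube([98, 1488, 22]);
translate([566, 0, 407]) cube([98, 1488, 22]);
translate([768, 0, 407]) cube([98, 1488, 22]);
translate([970, 0, 407]) cube([98, 1488, 22]);
translate([1172, 0, 407]) cube([98, 1488, 22]);
translate([1374, 0, 407]) cube([98, 1488, 22]);
translate([1576, 0, 407]) cube([98, 1488, 22]);
translate([1778, 0, 407]) cube([98, 1488, 22]);


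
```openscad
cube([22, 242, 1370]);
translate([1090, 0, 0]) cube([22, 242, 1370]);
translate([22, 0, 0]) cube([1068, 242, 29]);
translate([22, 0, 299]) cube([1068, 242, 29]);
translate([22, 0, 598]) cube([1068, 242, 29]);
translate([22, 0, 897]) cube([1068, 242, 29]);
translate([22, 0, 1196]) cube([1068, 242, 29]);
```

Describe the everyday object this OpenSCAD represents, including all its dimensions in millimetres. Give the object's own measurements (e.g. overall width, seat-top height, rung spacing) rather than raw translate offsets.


An open bookshelf. Two side panels, each 22 mm thick, 242 mm deep and 1370 mm tall, stand 1112 mm apart (outside-to-outside). Between them sit 5 shelves, each 29 mm thick and 242 mm deep, spanning the full gap between the sides. The bottom shelf rests on the floor (its underside at z = 0) and the clear gap between one shelf's top and the next shelf's underside is 270 mm.


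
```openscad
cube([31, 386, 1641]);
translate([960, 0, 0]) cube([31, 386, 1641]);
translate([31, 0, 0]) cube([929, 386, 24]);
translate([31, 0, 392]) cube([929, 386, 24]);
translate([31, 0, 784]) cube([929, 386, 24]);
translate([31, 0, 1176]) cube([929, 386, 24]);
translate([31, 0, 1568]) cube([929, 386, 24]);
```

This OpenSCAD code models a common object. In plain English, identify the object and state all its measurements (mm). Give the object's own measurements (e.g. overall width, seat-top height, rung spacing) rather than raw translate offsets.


An open bookshelf. Two side panels, each 31 mm thick, 386 mm deep and 1641 mm tall, stand 991 mm apart (outside-to-outside). Between them sit 5 shelves, each 24 mm thick and 386 mm deep, spanning the full gap between the sides. The bottom shelf rests on the floor (its underside at z = 0) and the clear gap between one shelf's top and the next shelf's underside is 368 mm.


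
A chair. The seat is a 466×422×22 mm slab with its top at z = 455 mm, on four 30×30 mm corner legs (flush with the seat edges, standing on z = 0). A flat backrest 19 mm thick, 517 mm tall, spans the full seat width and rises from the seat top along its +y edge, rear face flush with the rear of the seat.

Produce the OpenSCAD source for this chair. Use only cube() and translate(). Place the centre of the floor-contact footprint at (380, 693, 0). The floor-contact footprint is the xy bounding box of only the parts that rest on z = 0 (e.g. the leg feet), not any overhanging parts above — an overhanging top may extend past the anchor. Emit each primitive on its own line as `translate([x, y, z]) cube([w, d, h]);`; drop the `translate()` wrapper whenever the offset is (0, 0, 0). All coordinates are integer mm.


translate([147, 482, 433]) cube([466, 422, 22]);
translate([147, 482, 0]) cube([30, 30, 433]);
translate([583, 482, 0]) cube([30, 30, 433]);
translate([147, 874, 0]) cube([30, 30, 433]);
translate([583, 874, 0]) cube([30, 30, 433]);
translate([147, 885, 455]) cube([466, 19, 517]);


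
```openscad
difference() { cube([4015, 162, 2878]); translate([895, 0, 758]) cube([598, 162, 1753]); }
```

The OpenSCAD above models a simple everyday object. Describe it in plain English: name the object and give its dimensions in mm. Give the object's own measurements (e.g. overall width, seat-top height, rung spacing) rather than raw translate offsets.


A wall 4015 mm long (x), 162 mm thick (y), 2878 mm tall, with a rectangular window opening cut through it. The opening is 598 mm wide and 1753 mm tall; its sill is at z = 758 mm and its near (−x) edge is 895 mm from the wall's −x end. The opening passes through the full wall thickness.


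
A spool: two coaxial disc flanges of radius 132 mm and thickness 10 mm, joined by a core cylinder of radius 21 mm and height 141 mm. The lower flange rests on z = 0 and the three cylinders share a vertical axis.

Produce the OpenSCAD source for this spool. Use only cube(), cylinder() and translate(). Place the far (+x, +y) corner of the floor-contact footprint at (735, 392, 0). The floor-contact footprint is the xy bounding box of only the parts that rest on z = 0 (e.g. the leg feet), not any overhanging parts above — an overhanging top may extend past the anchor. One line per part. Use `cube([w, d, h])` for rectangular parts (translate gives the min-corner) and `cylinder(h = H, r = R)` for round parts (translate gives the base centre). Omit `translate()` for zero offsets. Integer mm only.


translate([603, 260, 0]) cylinder(h = 10, r = 132);
translate([603, 260, 10]) cylinder(h = 141, r = 21);
translate([603, 260, 151]) cylinder(h = 10, r = 132);


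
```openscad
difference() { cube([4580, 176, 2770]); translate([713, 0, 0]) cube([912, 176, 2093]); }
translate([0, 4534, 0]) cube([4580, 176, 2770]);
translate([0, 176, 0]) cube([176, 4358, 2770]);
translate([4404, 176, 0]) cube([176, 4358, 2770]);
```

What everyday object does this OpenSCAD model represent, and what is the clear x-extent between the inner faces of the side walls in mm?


A single room. The interior width is 4228 mm.

Four walls enclosing a rectangle with a door in the front wall — a room. Outside width 4580 minus two 176 mm walls gives 4228 mm.


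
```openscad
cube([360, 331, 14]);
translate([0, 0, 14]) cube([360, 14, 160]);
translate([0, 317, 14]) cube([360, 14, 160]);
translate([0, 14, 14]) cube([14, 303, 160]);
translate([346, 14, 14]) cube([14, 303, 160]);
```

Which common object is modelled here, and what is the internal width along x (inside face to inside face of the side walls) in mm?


An open box. The internal width is 332 mm.

A 360×331 base slab with four walls standing on it — an open box. The base is 360 mm wide and the walls are 14 mm thick, so the internal width is 360 − 2 × 14 = 332 mm.


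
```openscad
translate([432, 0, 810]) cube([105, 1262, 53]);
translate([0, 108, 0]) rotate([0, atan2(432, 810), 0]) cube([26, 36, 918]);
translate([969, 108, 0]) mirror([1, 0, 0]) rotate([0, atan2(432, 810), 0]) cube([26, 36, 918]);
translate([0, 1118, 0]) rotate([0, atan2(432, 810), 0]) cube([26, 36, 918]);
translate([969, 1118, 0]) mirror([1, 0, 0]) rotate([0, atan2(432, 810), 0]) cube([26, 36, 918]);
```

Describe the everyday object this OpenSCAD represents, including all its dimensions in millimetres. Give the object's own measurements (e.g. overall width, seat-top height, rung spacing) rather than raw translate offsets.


A sawhorse. A 105×1262×53 mm beam (x, y, z) sits on two A-frame leg pairs. Each pair is two raked legs of 26×36 mm section (36 mm along y) splaying symmetrically in x. Each leg rises 810 mm vertically over 432 mm of horizontal reach and is 918 mm long along its own axis. Every leg's outer bottom edge rests on the floor and its outer top edge meets a bottom edge of the beam — the left legs (tilting toward +x) meet the beam's −x bottom edge, the right legs (their mirror images, tilting toward −x) meet its +x bottom edge — so the leg tops tuck under the beam, the beam's underside is 810 mm above the floor, and the feet are 969 mm apart outside-to-outside with the beam centred between them. The two leg pairs are set in 108 mm from either end of the beam.


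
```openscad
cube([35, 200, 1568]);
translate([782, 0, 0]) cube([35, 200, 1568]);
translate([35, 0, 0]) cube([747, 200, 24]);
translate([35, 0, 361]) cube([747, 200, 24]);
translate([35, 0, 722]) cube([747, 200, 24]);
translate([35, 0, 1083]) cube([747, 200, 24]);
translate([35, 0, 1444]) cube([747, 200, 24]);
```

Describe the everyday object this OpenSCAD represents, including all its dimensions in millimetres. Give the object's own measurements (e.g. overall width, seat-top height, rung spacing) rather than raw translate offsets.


An open bookshelf. Two side panels, each 35 mm thick, 200 mm deep and 1568 mm tall, stand 817 mm apart (outside-to-outside). Between them sit 5 shelves, each 24 mm thick and 200 mm deep, spanning the full gap between the sides. The bottom shelf rests on the floor (its underside at z = 0) and the clear gap between one shelf's top and the next shelf's underside is 337 mm.


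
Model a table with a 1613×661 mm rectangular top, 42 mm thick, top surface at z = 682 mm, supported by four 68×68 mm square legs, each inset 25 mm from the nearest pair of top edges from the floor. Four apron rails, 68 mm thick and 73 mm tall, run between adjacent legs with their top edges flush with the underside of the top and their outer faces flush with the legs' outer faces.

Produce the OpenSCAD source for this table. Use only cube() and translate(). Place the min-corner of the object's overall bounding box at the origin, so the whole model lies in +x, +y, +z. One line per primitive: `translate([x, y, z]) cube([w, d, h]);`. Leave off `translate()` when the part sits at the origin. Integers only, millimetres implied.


// leg_h = 682 - 42 = 640
// apron z = 640 - 73 = 567
translate([0, 0, 640]) cube([1613, 661, 42]);
translate([25, 25, 0]) cube([68, 68, 640]);
translate([1520, 25, 0]) cube([68, 68, 640]);
translate([25, 568, 0]) cube([68, 68, 640]);
translate([1520, 568, 0]) cube([68, 68, 640]);
translate([93, 25, 567]) cube([1427, 68, 73]);
translate([93, 568, 567]) cube([1427, 68, 73]);
translate([25, 93, 567]) cube([68, 475, 73]);
translate([1520, 93, 567]) cube([68, 475, 73]);


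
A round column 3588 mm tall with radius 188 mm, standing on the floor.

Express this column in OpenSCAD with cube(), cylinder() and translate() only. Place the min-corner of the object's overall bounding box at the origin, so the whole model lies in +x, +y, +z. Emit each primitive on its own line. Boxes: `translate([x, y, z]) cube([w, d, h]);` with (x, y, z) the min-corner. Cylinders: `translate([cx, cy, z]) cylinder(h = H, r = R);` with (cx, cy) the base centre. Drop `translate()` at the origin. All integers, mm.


translate([188, 188, 0]) cylinder(h = 3588, r = 188);


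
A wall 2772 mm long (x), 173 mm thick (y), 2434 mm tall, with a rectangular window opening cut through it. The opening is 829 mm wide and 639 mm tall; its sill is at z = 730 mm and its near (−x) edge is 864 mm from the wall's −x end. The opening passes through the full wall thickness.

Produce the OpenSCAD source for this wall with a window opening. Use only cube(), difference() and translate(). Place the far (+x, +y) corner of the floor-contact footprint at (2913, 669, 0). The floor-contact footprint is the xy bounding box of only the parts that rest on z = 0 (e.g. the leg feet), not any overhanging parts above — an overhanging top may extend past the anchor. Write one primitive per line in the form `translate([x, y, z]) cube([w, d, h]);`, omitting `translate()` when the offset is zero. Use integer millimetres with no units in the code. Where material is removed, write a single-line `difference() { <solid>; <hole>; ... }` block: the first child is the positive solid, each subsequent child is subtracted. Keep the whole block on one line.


difference() { translate([141, 496, 0]) cube([2772, 173, 2434]); translate([1005, 496, 730]) cube([829, 173, 639]); }


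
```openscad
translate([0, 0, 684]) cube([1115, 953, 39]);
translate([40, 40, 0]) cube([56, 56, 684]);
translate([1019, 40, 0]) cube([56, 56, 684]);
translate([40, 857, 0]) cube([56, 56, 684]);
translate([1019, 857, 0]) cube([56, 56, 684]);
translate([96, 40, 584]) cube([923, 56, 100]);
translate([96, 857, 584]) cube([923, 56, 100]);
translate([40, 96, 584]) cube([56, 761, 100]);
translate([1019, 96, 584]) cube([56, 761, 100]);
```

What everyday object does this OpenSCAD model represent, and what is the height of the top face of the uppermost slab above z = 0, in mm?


A table. The table height is 723 mm.

A 1115×953×39 slab sits at z = 684 on four 56 mm square posts — a table. The top surface is at 684 + 39 = 723 mm.


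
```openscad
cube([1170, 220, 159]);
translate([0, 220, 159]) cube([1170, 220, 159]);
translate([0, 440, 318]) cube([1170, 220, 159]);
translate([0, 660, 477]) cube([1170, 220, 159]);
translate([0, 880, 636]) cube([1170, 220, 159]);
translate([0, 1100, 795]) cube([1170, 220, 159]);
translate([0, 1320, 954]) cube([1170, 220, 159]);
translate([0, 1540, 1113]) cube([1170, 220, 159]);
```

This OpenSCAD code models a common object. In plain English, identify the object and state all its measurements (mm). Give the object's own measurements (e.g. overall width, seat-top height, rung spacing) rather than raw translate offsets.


A straight staircase of 8 solid steps. Each step is 1170 mm wide (x), 220 mm deep (y, the going) and 159 mm tall (the rise). The first step rests on the floor; each subsequent step sits one going further in +y and one rise higher in +z, directly behind and above the previous step with no overlap.


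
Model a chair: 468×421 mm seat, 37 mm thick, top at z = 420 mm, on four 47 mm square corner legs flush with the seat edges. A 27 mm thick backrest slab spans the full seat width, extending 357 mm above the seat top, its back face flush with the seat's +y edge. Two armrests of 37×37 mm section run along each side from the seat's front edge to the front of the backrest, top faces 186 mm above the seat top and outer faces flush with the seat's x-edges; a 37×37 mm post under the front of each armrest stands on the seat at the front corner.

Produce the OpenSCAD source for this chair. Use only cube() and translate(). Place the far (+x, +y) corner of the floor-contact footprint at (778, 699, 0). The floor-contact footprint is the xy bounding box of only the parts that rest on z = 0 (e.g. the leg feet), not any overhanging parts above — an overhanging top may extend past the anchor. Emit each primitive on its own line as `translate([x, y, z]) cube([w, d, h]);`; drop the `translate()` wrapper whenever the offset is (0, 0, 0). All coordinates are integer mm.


translate([310, 278, 383]) cube([468, 421, 37]);
translate([310, 278, 0]) cube([47, 47, 383]);
translate([731, 278, 0]) cube([47, 47, 383]);
translate([310, 652, 0]) cube([47, 47, 383]);
translate([731, 652, 0]) cube([47, 47, 383]);
translate([310, 672, 420]) cube([468, 27, 357]);
translate([310, 278, 569]) cube([37, 394, 37]);
translate([741, 278, 569]) cube([37, 394, 37]);
translate([310, 278, 420]) cube([37, 37, 149]);
translate([741, 278, 420]) cube([37, 37, 149]);


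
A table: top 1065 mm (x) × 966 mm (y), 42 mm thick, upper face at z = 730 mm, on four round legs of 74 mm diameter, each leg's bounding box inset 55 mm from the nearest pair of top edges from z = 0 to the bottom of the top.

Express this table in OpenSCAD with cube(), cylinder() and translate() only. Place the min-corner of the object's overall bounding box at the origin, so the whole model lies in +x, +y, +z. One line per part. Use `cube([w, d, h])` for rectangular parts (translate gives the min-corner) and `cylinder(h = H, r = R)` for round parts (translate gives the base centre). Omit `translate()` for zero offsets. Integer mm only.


translate([0, 0, 688]) cube([1065, 966, 42]);
translate([92, 92, 0]) cylinder(h = 688, r = 37);
translate([973, 92, 0]) cylinder(h = 688, r = 37);
translate([92, 874, 0]) cylinder(h = 688, r = 37);
translate([973, 874, 0]) cylinder(h = 688, r = 37);


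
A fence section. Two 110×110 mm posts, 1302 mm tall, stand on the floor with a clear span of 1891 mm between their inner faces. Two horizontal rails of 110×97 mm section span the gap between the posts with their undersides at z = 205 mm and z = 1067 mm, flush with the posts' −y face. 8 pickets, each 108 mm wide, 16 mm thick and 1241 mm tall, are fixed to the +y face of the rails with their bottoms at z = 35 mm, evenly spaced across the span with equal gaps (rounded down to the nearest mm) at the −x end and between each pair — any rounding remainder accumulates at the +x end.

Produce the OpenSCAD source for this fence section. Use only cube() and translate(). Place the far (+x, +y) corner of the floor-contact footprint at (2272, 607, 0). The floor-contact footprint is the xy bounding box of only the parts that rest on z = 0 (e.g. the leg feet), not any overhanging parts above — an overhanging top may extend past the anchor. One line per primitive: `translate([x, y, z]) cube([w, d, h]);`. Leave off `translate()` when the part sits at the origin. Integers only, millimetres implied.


translate([161, 497, 0]) cube([110, 110, 1302]);
translate([2162, 497, 0]) cube([110, 110, 1302]);
translate([271, 497, 205]) cube([1891, 110, 97]);
translate([271, 497, 1067]) cube([1891, 110, 97]);
translate([385, 607, 35]) cube([108, 16, 1241]);
translate([607, 607, 35]) cube([108, 16, 1241]);
translate([829, 607, 35]) cube([108, 16, 1241]);
translate([1051, 607, 35]) cube([108, 16, 1241]);
translate([1273, 607, 35]) cube([108, 16, 1241]);
translate([1495, 607, 35]) cube([108, 16, 1241]);
translate([1717, 607, 35]) cube([108, 16, 1241]);
translate([1939, 607, 35]) cube([108, 16, 1241]);


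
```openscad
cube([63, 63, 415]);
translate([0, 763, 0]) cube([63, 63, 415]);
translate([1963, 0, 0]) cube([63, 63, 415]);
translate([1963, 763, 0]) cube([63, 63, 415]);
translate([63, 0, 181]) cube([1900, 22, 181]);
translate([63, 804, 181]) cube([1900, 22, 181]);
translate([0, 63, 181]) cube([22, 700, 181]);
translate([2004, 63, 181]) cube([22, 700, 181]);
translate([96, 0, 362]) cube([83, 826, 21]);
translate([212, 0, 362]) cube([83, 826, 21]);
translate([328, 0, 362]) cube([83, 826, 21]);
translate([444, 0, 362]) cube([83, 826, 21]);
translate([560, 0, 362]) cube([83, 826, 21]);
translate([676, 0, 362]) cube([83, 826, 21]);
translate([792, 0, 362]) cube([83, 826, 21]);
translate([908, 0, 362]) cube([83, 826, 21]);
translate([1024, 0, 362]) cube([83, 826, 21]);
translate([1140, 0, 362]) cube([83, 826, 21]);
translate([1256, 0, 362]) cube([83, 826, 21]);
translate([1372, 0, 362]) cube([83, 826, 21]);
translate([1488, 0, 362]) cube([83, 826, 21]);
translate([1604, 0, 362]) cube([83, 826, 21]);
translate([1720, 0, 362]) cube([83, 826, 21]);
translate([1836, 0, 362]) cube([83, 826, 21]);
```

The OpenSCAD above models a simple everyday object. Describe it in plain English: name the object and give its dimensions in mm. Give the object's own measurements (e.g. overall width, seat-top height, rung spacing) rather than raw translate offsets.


A bed frame 2026 mm long (x) by 826 mm wide (y). Four 63×63 mm corner posts, 415 mm tall, at the corners of the footprint. Four rails of 22 mm thickness and 181 mm height run between adjacent posts with their undersides at z = 181 mm, their outer faces flush with the outside of the frame (the two x-running rails run between the posts' inner faces; the two y-running rails run between the posts' inner faces). 16 slats, each 83 mm wide (x) and 21 mm thick, lie across the top of the two x-running rails, running the full 826 mm width of the frame in y; along x they sit between the end posts with a 33 mm gap after the −x posts and between neighbouring slats, leaving 44 mm before the +x posts.


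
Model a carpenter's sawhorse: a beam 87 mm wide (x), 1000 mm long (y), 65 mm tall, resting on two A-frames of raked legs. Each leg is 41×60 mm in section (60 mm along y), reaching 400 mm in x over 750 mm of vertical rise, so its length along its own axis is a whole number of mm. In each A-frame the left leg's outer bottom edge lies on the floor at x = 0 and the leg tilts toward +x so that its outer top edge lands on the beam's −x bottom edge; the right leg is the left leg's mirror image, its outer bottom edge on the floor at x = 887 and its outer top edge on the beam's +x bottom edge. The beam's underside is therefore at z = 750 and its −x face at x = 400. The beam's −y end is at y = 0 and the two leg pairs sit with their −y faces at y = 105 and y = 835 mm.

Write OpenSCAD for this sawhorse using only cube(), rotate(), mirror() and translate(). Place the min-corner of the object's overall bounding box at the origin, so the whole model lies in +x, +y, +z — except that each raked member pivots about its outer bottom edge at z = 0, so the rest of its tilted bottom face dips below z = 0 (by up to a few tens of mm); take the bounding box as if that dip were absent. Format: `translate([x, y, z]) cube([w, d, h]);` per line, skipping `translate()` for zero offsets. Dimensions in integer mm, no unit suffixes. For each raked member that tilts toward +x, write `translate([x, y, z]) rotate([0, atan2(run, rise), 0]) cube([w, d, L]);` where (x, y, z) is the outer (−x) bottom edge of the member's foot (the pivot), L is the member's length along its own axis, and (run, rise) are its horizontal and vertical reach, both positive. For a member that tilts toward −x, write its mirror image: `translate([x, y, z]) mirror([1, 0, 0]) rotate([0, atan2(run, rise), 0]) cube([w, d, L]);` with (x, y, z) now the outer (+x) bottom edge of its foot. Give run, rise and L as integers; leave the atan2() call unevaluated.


translate([400, 0, 750]) cube([87, 1000, 65]);
translate([0, 105, 0]) rotate([0, atan2(400, 750), 0]) cube([41, 60, 850]);
translate([887, 105, 0]) mirror([1, 0, 0]) rotate([0, atan2(400, 750), 0]) cube([41, 60, 850]);
translate([0, 835, 0]) rotate([0, atan2(400, 750), 0]) cube([41, 60, 850]);
translate([887, 835, 0]) mirror([1, 0, 0]) rotate([0, atan2(400, 750), 0]) cube([41, 60, 850]);


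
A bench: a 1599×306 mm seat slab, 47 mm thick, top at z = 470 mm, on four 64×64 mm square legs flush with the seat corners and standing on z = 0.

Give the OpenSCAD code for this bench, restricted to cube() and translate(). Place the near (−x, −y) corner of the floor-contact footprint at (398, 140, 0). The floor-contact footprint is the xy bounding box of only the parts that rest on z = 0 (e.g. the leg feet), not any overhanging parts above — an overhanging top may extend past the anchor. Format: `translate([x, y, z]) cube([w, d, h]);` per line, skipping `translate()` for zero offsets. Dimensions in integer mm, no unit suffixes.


translate([398, 140, 423]) cube([1599, 306, 47]);
translate([398, 140, 0]) cube([64, 64, 423]);
translate([398, 382, 0]) cube([64, 64, 423]);
translate([1933, 140, 0]) cube([64, 64, 423]);
translate([1933, 382, 0]) cube([64, 64, 423]);


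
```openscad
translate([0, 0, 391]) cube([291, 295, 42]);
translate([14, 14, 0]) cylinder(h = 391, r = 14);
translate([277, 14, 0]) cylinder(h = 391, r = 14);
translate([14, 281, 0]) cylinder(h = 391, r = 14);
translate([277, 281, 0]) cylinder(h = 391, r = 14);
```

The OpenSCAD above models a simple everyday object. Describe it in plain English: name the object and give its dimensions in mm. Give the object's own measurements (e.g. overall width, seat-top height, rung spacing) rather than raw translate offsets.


A four-legged stool. The seat is a 291×295×42 mm slab whose top surface is at z = 433 mm; four round legs, each 28 mm in diameter, run from the floor (z = 0) to the underside of the seat, each leg's axis is inset half a diameter from the nearest pair of seat edges (so the leg's bounding box is flush with the corner).


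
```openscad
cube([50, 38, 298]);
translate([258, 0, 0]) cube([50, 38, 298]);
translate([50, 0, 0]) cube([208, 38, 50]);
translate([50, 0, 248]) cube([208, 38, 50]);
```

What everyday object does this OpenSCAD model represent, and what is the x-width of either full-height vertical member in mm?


A picture frame. The border width is 50 mm.

Four thin pieces enclosing a rectangular opening — a picture frame. The two full-height stiles are 298 mm tall; the top rail sits at z = 248 and is 50 mm tall, so the border above the opening is 298 − 248 = 50 mm, matching the stile x-width.


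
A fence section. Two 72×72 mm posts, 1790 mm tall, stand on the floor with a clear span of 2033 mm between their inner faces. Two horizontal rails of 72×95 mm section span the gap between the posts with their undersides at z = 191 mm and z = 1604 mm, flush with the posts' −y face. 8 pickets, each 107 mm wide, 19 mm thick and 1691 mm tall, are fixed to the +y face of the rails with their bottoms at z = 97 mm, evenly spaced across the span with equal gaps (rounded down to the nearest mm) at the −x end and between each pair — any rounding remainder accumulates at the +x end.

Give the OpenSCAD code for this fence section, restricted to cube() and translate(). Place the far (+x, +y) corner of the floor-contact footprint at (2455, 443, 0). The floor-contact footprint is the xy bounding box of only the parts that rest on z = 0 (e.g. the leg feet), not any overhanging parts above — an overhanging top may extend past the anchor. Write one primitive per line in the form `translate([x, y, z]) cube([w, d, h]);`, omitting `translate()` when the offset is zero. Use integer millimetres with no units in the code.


translate([278, 371, 0]) cube([72, 72, 1790]);
translate([2383, 371, 0]) cube([72, 72, 1790]);
translate([350, 371, 191]) cube([2033, 72, 95]);
translate([350, 371, 1604]) cube([2033, 72, 95]);
translate([480, 443, 97]) cube([107, 19, 1691]);
translate([717, 443, 97]) cube([107, 19, 1691]);
translate([954, 443, 97]) cube([107, 19, 1691]);
translate([1191, 443, 97]) cube([107, 19, 1691]);
translate([1428, 443, 97]) cube([107, 19, 1691]);
translate([1665, 443, 97]) cube([107, 19, 1691]);
translate([1902, 443, 97]) cube([107, 19, 1691]);
translate([2139, 443, 97]) cube([107, 19, 1691]);


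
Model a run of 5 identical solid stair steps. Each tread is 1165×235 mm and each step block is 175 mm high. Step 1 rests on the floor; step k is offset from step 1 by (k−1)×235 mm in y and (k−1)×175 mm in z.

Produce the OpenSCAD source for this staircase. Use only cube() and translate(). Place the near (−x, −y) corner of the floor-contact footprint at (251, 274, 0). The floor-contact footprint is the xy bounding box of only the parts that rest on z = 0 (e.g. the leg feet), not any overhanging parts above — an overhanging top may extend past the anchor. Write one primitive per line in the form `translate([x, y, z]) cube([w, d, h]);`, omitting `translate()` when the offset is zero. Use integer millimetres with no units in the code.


translate([251, 274, 0]) cube([1165, 235, 175]);
translate([251, 509, 175]) cube([1165, 235, 175]);
translate([251, 744, 350]) cube([1165, 235, 175]);
translate([251, 979, 525]) cube([1165, 235, 175]);
translate([251, 1214, 700]) cube([1165, 235, 175]);


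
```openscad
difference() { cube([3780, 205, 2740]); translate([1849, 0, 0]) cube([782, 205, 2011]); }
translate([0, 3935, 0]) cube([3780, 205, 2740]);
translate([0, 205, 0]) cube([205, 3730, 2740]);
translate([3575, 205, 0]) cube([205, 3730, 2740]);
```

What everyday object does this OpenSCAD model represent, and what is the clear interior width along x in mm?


A single room. The interior width is 3370 mm.

Four walls enclosing a rectangle with a door in the front wall — a room. Outside width 3780 minus two 205 mm walls gives 3370 mm.


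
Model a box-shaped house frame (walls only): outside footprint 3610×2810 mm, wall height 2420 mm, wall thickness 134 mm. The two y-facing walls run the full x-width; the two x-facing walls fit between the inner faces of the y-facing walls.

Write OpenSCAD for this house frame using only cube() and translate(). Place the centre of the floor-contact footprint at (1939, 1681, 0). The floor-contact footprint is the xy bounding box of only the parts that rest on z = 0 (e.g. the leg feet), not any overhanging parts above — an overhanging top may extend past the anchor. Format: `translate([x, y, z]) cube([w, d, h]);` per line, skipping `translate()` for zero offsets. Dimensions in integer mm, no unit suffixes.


translate([134, 276, 0]) cube([3610, 134, 2420]);
translate([134, 2952, 0]) cube([3610, 134, 2420]);
translate([134, 410, 0]) cube([134, 2542, 2420]);
translate([3610, 410, 0]) cube([134, 2542, 2420]);


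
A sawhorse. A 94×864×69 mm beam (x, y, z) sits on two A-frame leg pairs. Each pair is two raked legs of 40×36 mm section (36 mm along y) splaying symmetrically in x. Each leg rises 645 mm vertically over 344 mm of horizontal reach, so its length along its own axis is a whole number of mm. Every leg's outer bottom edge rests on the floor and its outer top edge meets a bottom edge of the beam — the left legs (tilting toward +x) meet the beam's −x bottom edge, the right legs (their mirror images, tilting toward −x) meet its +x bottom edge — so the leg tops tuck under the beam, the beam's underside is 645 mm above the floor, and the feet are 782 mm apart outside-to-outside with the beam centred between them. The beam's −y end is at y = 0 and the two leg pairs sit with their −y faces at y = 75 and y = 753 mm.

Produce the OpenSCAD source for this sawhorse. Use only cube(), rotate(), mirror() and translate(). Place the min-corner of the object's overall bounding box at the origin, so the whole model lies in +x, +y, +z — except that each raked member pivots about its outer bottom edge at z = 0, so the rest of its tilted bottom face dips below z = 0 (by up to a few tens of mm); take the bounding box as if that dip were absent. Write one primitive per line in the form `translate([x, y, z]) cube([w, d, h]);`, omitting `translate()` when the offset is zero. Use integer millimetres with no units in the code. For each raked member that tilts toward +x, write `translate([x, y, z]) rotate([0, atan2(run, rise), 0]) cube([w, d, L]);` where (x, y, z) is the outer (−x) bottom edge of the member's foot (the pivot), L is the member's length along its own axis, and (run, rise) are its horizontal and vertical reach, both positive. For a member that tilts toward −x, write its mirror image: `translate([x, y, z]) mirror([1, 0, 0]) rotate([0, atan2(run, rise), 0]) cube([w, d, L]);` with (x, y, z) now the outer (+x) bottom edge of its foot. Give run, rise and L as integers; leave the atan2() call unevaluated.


translate([344, 0, 645]) cube([94, 864, 69]);
translate([0, 75, 0]) rotate([0, atan2(344, 645), 0]) cube([40, 36, 731]);
translate([782, 75, 0]) mirror([1, 0, 0]) rotate([0, atan2(344, 645), 0]) cube([40, 36, 731]);
translate([0, 753, 0]) rotate([0, atan2(344, 645), 0]) cube([40, 36, 731]);
translate([782, 753, 0]) mirror([1, 0, 0]) rotate([0, atan2(344, 645), 0]) cube([40, 36, 731]);


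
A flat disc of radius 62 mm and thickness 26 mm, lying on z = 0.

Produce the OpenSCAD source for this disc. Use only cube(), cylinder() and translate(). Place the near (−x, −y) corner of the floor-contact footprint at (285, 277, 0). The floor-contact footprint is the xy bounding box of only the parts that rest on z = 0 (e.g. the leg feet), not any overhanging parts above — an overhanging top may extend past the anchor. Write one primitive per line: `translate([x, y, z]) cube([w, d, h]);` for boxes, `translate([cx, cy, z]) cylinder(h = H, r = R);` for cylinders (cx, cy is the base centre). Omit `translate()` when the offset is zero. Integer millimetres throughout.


translate([347, 339, 0]) cylinder(h = 26, r = 62);


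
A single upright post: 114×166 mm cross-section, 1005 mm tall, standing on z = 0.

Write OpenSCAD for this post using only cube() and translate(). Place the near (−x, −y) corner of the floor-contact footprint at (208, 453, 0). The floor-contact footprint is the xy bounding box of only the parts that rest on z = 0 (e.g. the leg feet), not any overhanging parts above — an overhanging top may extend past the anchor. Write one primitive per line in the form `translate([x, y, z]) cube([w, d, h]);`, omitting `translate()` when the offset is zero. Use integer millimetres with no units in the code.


translate([208, 453, 0]) cube([114, 166, 1005]);
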